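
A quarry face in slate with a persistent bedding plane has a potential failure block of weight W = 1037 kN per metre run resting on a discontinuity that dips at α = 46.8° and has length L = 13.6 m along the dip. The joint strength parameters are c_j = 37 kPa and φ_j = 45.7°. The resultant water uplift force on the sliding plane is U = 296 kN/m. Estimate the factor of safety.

FS = 1.23

Resolving the block weight along and normal to the plane and applying the Mohr–Coulomb strength on the joint:
N' = W cosα − U = 1037·cos46.8° − 296 = 413.9 kN/m
Driving force T = W sinα = 1037·sin46.8° = 755.9 kN/m
Resisting force R = c_j·L + N'·tanφ_j = 37·13.6 + 413.9·tan45.7° = 503.2 + 424.1 = 927.3 kN/m
FS = R / T = 927.3 / 755.9 = 1.227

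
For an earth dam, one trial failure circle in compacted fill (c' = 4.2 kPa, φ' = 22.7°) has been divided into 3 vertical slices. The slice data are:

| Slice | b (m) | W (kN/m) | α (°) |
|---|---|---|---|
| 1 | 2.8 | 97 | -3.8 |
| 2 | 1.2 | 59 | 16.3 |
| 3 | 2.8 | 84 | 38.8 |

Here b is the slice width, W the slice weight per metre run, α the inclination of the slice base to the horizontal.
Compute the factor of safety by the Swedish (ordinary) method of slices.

Ordinary method of slices: FS = Σ[c'·Δl_i + (W_i cosα_i)·tanφ'] / Σ W_i sinα_i, with Δl_i = b_i / cosα_i.
Slice 1: Δl = 2.8/cos(-3.8°) = 2.806 m; N'_1 = 97·cos(-3.8°) = 96.8; c'Δl = 11.79; W sinα = -6.4
Slice 2: Δl = 1.2/cos16.3° = 1.250 m; N'_2 = 59·cos16.3° = 56.6; c'Δl = 5.25; W sinα = 16.6
Slice 3: Δl = 2.8/cos38.8° = 3.593 m; N'_3 = 84·cos38.8° = 65.5; c'Δl = 15.09; W sinα = 52.6
Σc'Δl = 32.1 kN/m; ΣN' = 218.9 kN/m; ΣW sinα = 62.8 kN/m
Resisting = 32.1 + 218.9·tan22.7° = 32.1 + 91.6 = 123.7 kN/m
FS = 123.7 / 62.8 = 1.971

FS = 1.97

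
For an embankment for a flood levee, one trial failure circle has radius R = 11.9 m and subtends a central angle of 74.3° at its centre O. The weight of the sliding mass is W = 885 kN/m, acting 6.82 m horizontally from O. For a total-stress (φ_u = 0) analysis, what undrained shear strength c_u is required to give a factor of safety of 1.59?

FS = c_u·L_a·R / (W·d), so c_u = FS·W·d / (L_a·R).
Arc length L_a = R·θ = 11.9·(74.3°·π/180) = 11.9·1.2968 = 15.43 m
c_u = 1.59·885·6.82 / (15.43·11.9) = 9596.8 / 183.64 = 52.26 kPa

c_u = 52.3 kPa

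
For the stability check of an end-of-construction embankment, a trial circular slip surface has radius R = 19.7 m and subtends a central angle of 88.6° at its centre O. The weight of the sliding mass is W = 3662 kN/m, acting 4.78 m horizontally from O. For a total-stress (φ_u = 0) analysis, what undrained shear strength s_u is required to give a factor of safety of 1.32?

s_u = 38.5 kPa

FS = s_u·L_a·R / (W·d), so s_u = FS·W·d / (L_a·R).
Arc length L_a = R·θ = 19.7·(88.6°·π/180) = 19.7·1.5464 = 30.46 m
s_u = 1.32·3662·4.78 / (30.46·19.7) = 23105.8 / 600.13 = 38.50 kPa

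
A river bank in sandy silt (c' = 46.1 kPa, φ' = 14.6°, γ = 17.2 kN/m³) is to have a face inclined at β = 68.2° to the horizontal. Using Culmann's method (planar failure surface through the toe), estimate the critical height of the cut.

H_c = 23.69 m

Culmann's analysis gives the critical failure plane at α_cr = (β + φ')/2 = (68.2 + 14.6)/2 = 41.4°, and the critical height
H_c = (4c'/γ) · sinβ cosφ' / [1 − cos(β − φ')]
    = (4·46.1/17.2) · sin68.2°·cos14.6° / [1 − cos(53.6°)]
    = 10.721 · 0.9285·0.9677 / [1 − 0.5934]
    = 10.721 · 0.8985 / 0.4066
    = 23.69 m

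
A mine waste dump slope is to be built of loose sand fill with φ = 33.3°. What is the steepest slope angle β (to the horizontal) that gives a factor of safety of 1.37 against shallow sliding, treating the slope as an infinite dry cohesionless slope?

β = 25.6°

For an infinite dry cohesionless slope FS = tanφ/tanβ, so tanβ = tanφ / FS.
tanβ = tan33.3° / 1.37 = 0.6569 / 1.37 = 0.4795
β = arctan(0.4795) = 25.62°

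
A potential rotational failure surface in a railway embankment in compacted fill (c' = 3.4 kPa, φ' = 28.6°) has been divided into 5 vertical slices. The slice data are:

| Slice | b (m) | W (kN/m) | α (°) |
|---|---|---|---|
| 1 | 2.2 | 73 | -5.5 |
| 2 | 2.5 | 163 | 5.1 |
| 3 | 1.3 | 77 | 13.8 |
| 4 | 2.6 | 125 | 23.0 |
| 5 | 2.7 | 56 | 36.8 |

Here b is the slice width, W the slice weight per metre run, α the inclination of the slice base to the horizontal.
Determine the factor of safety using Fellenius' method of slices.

FS = 2.75

Ordinary method of slices: FS = Σ[c'·Δl_i + (W_i cosα_i)·tanφ'] / Σ W_i sinα_i, with Δl_i = b_i / cosα_i.
Slice 1: Δl = 2.2/cos(-5.5°) = 2.210 m; N'_1 = 73·cos(-5.5°) = 72.7; c'Δl = 7.51; W sinα = -7.0
Slice 2: Δl = 2.5/cos5.1° = 2.510 m; N'_2 = 163·cos5.1° = 162.4; c'Δl = 8.53; W sinα = 14.5
Slice 3: Δl = 1.3/cos13.8° = 1.339 m; N'_3 = 77·cos13.8° = 74.8; c'Δl = 4.55; W sinα = 18.4
Slice 4: Δl = 2.6/cos23.0° = 2.825 m; N'_4 = 125·cos23.0° = 115.1; c'Δl = 9.60; W sinα = 48.8
Slice 5: Δl = 2.7/cos36.8° = 3.372 m; N'_5 = 56·cos36.8° = 44.8; c'Δl = 11.46; W sinα = 33.5
Σc'Δl = 41.7 kN/m; ΣN' = 469.7 kN/m; ΣW sinα = 108.2 kN/m
Resisting = 41.7 + 469.7·tan28.6° = 41.7 + 256.1 = 297.8 kN/m
FS = 297.8 / 108.2 = 2.751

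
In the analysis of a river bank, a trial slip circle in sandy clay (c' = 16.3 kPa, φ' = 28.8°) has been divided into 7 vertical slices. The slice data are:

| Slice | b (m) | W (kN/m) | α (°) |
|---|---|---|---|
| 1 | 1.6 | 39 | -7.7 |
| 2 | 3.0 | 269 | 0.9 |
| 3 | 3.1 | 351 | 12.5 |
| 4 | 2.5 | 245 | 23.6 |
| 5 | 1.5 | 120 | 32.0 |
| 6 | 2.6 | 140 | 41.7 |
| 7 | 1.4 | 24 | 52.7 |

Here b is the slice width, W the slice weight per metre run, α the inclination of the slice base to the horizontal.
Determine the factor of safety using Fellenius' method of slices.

FS = 2.57

Ordinary method of slices: FS = Σ[c'·Δl_i + (W_i cosα_i)·tanφ'] / Σ W_i sinα_i, with Δl_i = b_i / cosα_i.
Slice 1: Δl = 1.6/cos(-7.7°) = 1.615 m; N'_1 = 39·cos(-7.7°) = 38.6; c'Δl = 26.32; W sinα = -5.2
Slice 2: Δl = 3.0/cos0.9° = 3.000 m; N'_2 = 269·cos0.9° = 269.0; c'Δl = 48.91; W sinα = 4.2
Slice 3: Δl = 3.1/cos12.5° = 3.175 m; N'_3 = 351·cos12.5° = 342.7; c'Δl = 51.76; W sinα = 76.0
Slice 4: Δl = 2.5/cos23.6° = 2.728 m; N'_4 = 245·cos23.6° = 224.5; c'Δl = 44.47; W sinα = 98.1
Slice 5: Δl = 1.5/cos32.0° = 1.769 m; N'_5 = 120·cos32.0° = 101.8; c'Δl = 28.83; W sinα = 63.6
Slice 6: Δl = 2.6/cos41.7° = 3.482 m; N'_6 = 140·cos41.7° = 104.5; c'Δl = 56.76; W sinα = 93.1
Slice 7: Δl = 1.4/cos52.7° = 2.310 m; N'_7 = 24·cos52.7° = 14.5; c'Δl = 37.66; W sinα = 19.1
Σc'Δl = 294.7 kN/m; ΣN' = 1095.6 kN/m; ΣW sinα = 348.9 kN/m
Resisting = 294.7 + 1095.6·tan28.8° = 294.7 + 602.3 = 897.0 kN/m
FS = 897.0 / 348.9 = 2.571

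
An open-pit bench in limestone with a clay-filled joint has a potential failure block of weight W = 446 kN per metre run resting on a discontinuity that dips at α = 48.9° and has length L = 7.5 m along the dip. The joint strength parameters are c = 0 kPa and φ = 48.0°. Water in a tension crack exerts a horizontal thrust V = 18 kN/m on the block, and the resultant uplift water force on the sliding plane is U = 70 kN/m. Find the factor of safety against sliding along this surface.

FS = 0.67

Resolving the block weight along and normal to the plane and applying the Mohr–Coulomb strength on the joint:
N' = W cosα − U − V sinα = 446·cos48.9° − 70 − 18·sin48.9° = 209.6 kN/m
Driving force T = W sinα + V cosα = 446·sin48.9° + 18·cos48.9° = 347.9 kN/m
Resisting force R = c·L + N'·tanφ = 0·7.5 + 209.6·tan48.0° = 0.0 + 232.8 = 232.8 kN/m
FS = R / T = 232.8 / 347.9 = 0.669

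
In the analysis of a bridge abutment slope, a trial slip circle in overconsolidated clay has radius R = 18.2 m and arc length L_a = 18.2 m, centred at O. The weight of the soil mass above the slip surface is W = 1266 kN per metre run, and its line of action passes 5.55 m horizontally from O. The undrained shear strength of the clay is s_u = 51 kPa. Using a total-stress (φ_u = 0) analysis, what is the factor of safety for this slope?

Taking moments about the centre O, the resisting moment is provided by the undrained shear strength acting along the arc:
M_R = s_u·L_a·R = 51·18.20·18.2 = 16893.2 kN·m/m
M_D = W·d = 1266·5.55 = 7026.3 kN·m/m
FS = M_R / M_D = 16893.2 / 7026.3 = 2.404

FS = 2.40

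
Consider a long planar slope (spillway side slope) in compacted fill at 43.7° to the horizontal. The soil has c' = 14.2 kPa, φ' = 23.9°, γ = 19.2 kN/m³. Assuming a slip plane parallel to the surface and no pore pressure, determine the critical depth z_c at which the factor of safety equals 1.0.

z_c = 2.76 m

Setting FS = 1.00 in FS = [c' + γz cos²β tanφ'] / [γz sinβ cosβ] and solving for z:
z = c' / [γ cosβ (FS·sinβ − cosβ·tanφ')]
  = 14.2 / [19.2·cos43.7°·(1.00·sin43.7° − cos43.7°·tan23.9°)]
  = 14.2 / [19.2·0.7230·(1.00·0.6909 − 0.7230·0.4431)]
  = 14.2 / 5.1430 = 2.761 m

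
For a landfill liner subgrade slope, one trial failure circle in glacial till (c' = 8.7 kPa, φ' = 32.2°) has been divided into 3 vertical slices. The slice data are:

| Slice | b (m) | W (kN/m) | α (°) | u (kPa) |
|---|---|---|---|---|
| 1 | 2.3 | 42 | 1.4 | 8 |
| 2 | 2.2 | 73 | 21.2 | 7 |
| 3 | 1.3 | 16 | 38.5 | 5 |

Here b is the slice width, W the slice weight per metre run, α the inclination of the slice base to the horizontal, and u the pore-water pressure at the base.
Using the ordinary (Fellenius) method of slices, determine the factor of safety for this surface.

Ordinary method of slices: FS = Σ[c'·Δl_i + (W_i cosα_i − u_i·Δl_i)·tanφ'] / Σ W_i sinα_i, with Δl_i = b_i / cosα_i.
Slice 1: Δl = 2.3/cos1.4° = 2.301 m; N'_1 = 42·cos1.4° − 8·2.301 = 23.6; c'Δl = 20.02; W sinα = 1.0
Slice 2: Δl = 2.2/cos21.2° = 2.360 m; N'_2 = 73·cos21.2° − 7·2.360 = 51.5; c'Δl = 20.53; W sinα = 26.4
Slice 3: Δl = 1.3/cos38.5° = 1.661 m; N'_3 = 16·cos38.5° − 5·1.661 = 4.2; c'Δl = 14.45; W sinα = 10.0
Σc'Δl = 55.0 kN/m; ΣN' = 79.3 kN/m; ΣW sinα = 37.4 kN/m
Resisting = 55.0 + 79.3·tan32.2° = 55.0 + 50.0 = 105.0 kN/m
FS = 105.0 / 37.4 = 2.808

FS = 2.81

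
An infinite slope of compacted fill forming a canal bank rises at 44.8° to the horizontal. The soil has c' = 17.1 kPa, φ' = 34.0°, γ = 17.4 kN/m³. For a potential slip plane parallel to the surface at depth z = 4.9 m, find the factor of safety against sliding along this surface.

For an infinite slope with a slip plane parallel to the surface (no pore pressure): FS = [c' + γz cos²β tanφ'] / [γz sinβ cosβ].
γz = 17.4·4.9 = 85.26 kN/m²
Numerator = 17.1 + 85.26·cos²44.8°·tan34.0° = 17.1 + 85.26·0.5035·0.6745 = 46.055 kPa
Denominator = 85.26·sin44.8°·cos44.8° = 85.26·0.7046·0.7096 = 42.629 kPa
FS = 46.055 / 42.629 = 1.080

FS = 1.08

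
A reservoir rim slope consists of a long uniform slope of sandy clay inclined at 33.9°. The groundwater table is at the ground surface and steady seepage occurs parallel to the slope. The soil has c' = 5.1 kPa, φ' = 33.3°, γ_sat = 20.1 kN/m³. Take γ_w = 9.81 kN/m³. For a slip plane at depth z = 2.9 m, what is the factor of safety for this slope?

FS = 0.69

With seepage parallel to the slope and the water table at the surface, the effective normal stress on the slip plane uses the buoyant unit weight γ' = γ_sat − γ_w while the driving shear stress uses γ_sat:
FS = [c' + γ' z cos²β tanφ'] / [γ_sat z sinβ cosβ]
γ' = 20.1 − 9.81 = 10.29 kN/m³
Numerator = 5.1 + 10.29·2.9·cos²33.9°·tan33.3° = 5.1 + 10.29·2.9·0.6889·0.6569 = 18.604 kPa
Denominator = 20.1·2.9·sin33.9°·cos33.9° = 20.1·2.9·0.5577·0.8300 = 26.984 kPa
FS = 18.604 / 26.984 = 0.689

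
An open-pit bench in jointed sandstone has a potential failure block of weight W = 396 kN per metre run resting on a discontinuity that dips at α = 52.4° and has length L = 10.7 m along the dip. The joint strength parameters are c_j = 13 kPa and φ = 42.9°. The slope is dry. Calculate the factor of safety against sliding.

FS = 1.16

Resolving the block weight along and normal to the plane and applying the Mohr–Coulomb strength on the joint:
N' = W cosα = 396·cos52.4° = 241.6 kN/m
Driving force T = W sinα = 396·sin52.4° = 313.7 kN/m
Resisting force R = c_j·L + N'·tanφ = 13·10.7 + 241.6·tan42.9° = 139.1 + 224.5 = 363.6 kN/m
FS = R / T = 363.6 / 313.7 = 1.159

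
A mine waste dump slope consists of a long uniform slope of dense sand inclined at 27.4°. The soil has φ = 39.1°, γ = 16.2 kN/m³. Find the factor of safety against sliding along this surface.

FS = 1.57

For a dry cohesionless infinite slope the factor of safety is FS = tanφ / tanβ.
FS = tan39.1° / tan27.4° = 0.8127 / 0.5184 = 1.568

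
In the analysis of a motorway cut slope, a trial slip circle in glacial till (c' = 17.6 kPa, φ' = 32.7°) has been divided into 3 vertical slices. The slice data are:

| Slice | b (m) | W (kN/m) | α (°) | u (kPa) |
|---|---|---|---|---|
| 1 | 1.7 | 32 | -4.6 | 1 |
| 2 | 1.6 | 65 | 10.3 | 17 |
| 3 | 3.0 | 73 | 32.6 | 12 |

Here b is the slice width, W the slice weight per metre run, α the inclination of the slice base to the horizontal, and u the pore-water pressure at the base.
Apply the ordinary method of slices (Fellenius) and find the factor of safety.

Ordinary method of slices: FS = Σ[c'·Δl_i + (W_i cosα_i − u_i·Δl_i)·tanφ'] / Σ W_i sinα_i, with Δl_i = b_i / cosα_i.
Slice 1: Δl = 1.7/cos(-4.6°) = 1.705 m; N'_1 = 32·cos(-4.6°) − 1·1.705 = 30.2; c'Δl = 30.02; W sinα = -2.6
Slice 2: Δl = 1.6/cos10.3° = 1.626 m; N'_2 = 65·cos10.3° − 17·1.626 = 36.3; c'Δl = 28.62; W sinα = 11.6
Slice 3: Δl = 3.0/cos32.6° = 3.561 m; N'_3 = 73·cos32.6° − 12·3.561 = 18.8; c'Δl = 62.67; W sinα = 39.3
Σc'Δl = 121.3 kN/m; ΣN' = 85.3 kN/m; ΣW sinα = 48.4 kN/m
Resisting = 121.3 + 85.3·tan32.7° = 121.3 + 54.7 = 176.1 kN/m
FS = 176.1 / 48.4 = 3.638

FS = 3.64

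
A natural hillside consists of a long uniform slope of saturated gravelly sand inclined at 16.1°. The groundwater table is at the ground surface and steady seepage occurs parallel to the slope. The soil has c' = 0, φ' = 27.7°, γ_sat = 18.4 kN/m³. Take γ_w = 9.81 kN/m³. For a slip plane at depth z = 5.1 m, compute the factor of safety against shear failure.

With seepage parallel to the slope and the water table at the surface, the effective normal stress on the slip plane uses the buoyant unit weight γ' = γ_sat − γ_w while the driving shear stress uses γ_sat:
FS = [c' + γ' z cos²β tanφ'] / [γ_sat z sinβ cosβ]
(For c' = 0 this reduces to FS = (γ'/γ_sat)·tanφ'/tanβ.)
γ' = 18.4 − 9.81 = 8.59 kN/m³
Numerator = 0.0 + 8.59·5.1·cos²16.1°·tan27.7° = 0.0 + 8.59·5.1·0.9231·0.5250 = 21.231 kPa
Denominator = 18.4·5.1·sin16.1°·cos16.1° = 18.4·5.1·0.2773·0.9608 = 25.003 kPa
FS = 21.231 / 25.003 = 0.849

FS = 0.85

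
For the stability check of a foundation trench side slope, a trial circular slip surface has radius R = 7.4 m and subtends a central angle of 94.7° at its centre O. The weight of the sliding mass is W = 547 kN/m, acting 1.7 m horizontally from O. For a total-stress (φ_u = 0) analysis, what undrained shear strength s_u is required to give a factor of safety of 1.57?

s_u = 16.1 kPa

FS = s_u·L_a·R / (W·d), so s_u = FS·W·d / (L_a·R).
Arc length L_a = R·θ = 7.4·(94.7°·π/180) = 7.4·1.6528 = 12.23 m
s_u = 1.57·547·1.7 / (12.23·7.4) = 1459.9 / 90.51 = 16.13 kPa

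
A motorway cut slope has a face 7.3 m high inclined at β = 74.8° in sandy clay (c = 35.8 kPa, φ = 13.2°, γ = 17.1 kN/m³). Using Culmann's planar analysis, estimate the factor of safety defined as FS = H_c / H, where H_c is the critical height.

FS = 2.06

H_c = (4c/γ) · sinβ cosφ / [1 − cos(β − φ)]
    = (4·35.8/17.1) · sin74.8°·cos13.2° / [1 − cos61.6°]
    = 8.374 · 0.9395 / 0.5244 = 15.00 m
FS = H_c / H = 15.00 / 7.3 = 2.055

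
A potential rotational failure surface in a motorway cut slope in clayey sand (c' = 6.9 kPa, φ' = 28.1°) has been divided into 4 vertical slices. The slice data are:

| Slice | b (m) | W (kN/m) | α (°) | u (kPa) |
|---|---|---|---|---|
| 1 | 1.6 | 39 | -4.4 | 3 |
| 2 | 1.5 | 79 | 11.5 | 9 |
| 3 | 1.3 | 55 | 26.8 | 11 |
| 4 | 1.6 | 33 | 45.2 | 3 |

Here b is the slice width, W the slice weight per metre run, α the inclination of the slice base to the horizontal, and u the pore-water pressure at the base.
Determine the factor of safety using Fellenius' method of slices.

FS = 2.07

Ordinary method of slices: FS = Σ[c'·Δl_i + (W_i cosα_i − u_i·Δl_i)·tanφ'] / Σ W_i sinα_i, with Δl_i = b_i / cosα_i.
Slice 1: Δl = 1.6/cos(-4.4°) = 1.605 m; N'_1 = 39·cos(-4.4°) − 3·1.605 = 34.1; c'Δl = 11.07; W sinα = -3.0
Slice 2: Δl = 1.5/cos11.5° = 1.531 m; N'_2 = 79·cos11.5° − 9·1.531 = 63.6; c'Δl = 10.56; W sinα = 15.8
Slice 3: Δl = 1.3/cos26.8° = 1.456 m; N'_3 = 55·cos26.8° − 11·1.456 = 33.1; c'Δl = 10.05; W sinα = 24.8
Slice 4: Δl = 1.6/cos45.2° = 2.271 m; N'_4 = 33·cos45.2° − 3·2.271 = 16.4; c'Δl = 15.67; W sinα = 23.4
Σc'Δl = 47.4 kN/m; ΣN' = 147.2 kN/m; ΣW sinα = 61.0 kN/m
Resisting = 47.4 + 147.2·tan28.1° = 47.4 + 78.6 = 126.0 kN/m
FS = 126.0 / 61.0 = 2.066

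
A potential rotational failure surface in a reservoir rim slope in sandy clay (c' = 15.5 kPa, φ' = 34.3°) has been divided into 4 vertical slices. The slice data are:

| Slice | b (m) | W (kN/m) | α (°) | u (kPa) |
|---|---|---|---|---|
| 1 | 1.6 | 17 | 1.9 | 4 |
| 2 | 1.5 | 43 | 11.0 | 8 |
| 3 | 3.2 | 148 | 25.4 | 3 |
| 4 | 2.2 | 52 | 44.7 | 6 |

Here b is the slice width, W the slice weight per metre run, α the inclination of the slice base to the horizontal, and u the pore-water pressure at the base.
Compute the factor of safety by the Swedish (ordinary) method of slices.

FS = 2.53

Ordinary method of slices: FS = Σ[c'·Δl_i + (W_i cosα_i − u_i·Δl_i)·tanφ'] / Σ W_i sinα_i, with Δl_i = b_i / cosα_i.
Slice 1: Δl = 1.6/cos1.9° = 1.601 m; N'_1 = 17·cos1.9° − 4·1.601 = 10.6; c'Δl = 24.81; W sinα = 0.6
Slice 2: Δl = 1.5/cos11.0° = 1.528 m; N'_2 = 43·cos11.0° − 8·1.528 = 30.0; c'Δl = 23.69; W sinα = 8.2
Slice 3: Δl = 3.2/cos25.4° = 3.542 m; N'_3 = 148·cos25.4° − 3·3.542 = 123.1; c'Δl = 54.91; W sinα = 63.5
Slice 4: Δl = 2.2/cos44.7° = 3.095 m; N'_4 = 52·cos44.7° − 6·3.095 = 18.4; c'Δl = 47.97; W sinα = 36.6
Σc'Δl = 151.4 kN/m; ΣN' = 182.0 kN/m; ΣW sinα = 108.8 kN/m
Resisting = 151.4 + 182.0·tan34.3° = 151.4 + 124.2 = 275.6 kN/m
FS = 275.6 / 108.8 = 2.532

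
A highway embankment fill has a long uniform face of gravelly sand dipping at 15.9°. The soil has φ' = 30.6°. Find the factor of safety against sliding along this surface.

For a dry cohesionless infinite slope the factor of safety is FS = tanφ' / tanβ.
FS = tan30.6° / tan15.9° = 0.5914 / 0.2849 = 2.076

FS = 2.08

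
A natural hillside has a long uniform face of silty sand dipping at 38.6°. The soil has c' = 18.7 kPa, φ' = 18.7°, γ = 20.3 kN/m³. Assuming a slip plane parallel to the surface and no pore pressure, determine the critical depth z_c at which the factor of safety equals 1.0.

z_c = 3.28 m

Setting FS = 1.00 in FS = [c' + γz cos²β tanφ'] / [γz sinβ cosβ] and solving for z:
z = c' / [γ cosβ (FS·sinβ − cosβ·tanφ')]
  = 18.7 / [20.3·cos38.6°·(1.00·sin38.6° − cos38.6°·tan18.7°)]
  = 18.7 / [20.3·0.7815·(1.00·0.6239 − 0.7815·0.3385)]
  = 18.7 / 5.7010 = 3.280 m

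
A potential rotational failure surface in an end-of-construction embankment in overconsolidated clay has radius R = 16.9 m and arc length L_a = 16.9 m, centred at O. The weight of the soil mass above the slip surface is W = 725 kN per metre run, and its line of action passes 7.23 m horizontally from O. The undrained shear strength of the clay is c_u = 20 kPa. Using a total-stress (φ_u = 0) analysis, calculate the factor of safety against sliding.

Taking moments about the centre O, the resisting moment is provided by the undrained shear strength acting along the arc:
M_R = c_u·L_a·R = 20·16.90·16.9 = 5712.2 kN·m/m
M_D = W·d = 725·7.23 = 5241.8 kN·m/m
FS = M_R / M_D = 5712.2 / 5241.8 = 1.090

FS = 1.09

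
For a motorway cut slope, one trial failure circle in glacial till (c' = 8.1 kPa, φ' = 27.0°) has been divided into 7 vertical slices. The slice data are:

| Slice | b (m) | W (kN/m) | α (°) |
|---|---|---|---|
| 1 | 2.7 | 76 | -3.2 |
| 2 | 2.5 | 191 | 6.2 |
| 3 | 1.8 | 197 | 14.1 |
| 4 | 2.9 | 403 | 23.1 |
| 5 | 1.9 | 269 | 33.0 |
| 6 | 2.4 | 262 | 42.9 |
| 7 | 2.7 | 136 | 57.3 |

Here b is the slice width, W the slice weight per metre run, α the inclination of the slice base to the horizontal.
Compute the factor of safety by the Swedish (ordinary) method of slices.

Ordinary method of slices: FS = Σ[c'·Δl_i + (W_i cosα_i)·tanφ'] / Σ W_i sinα_i, with Δl_i = b_i / cosα_i.
Slice 1: Δl = 2.7/cos(-3.2°) = 2.704 m; N'_1 = 76·cos(-3.2°) = 75.9; c'Δl = 21.90; W sinα = -4.2
Slice 2: Δl = 2.5/cos6.2° = 2.515 m; N'_2 = 191·cos6.2° = 189.9; c'Δl = 20.37; W sinα = 20.6
Slice 3: Δl = 1.8/cos14.1° = 1.856 m; N'_3 = 197·cos14.1° = 191.1; c'Δl = 15.03; W sinα = 48.0
Slice 4: Δl = 2.9/cos23.1° = 3.153 m; N'_4 = 403·cos23.1° = 370.7; c'Δl = 25.54; W sinα = 158.1
Slice 5: Δl = 1.9/cos33.0° = 2.265 m; N'_5 = 269·cos33.0° = 225.6; c'Δl = 18.35; W sinα = 146.5
Slice 6: Δl = 2.4/cos42.9° = 3.276 m; N'_6 = 262·cos42.9° = 191.9; c'Δl = 26.54; W sinα = 178.3
Slice 7: Δl = 2.7/cos57.3° = 4.998 m; N'_7 = 136·cos57.3° = 73.5; c'Δl = 40.48; W sinα = 114.4
Σc'Δl = 168.2 kN/m; ΣN' = 1318.5 kN/m; ΣW sinα = 661.8 kN/m
Resisting = 168.2 + 1318.5·tan27.0° = 168.2 + 671.8 = 840.0 kN/m
FS = 840.0 / 661.8 = 1.269

FS = 1.27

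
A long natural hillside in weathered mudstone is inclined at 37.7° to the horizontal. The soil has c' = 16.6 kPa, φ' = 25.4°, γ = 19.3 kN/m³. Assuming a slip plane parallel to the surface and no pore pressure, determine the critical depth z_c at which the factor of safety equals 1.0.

Setting FS = 1.00 in FS = [c' + γz cos²β tanφ'] / [γz sinβ cosβ] and solving for z:
z = c' / [γ cosβ (FS·sinβ − cosβ·tanφ')]
  = 16.6 / [19.3·cos37.7°·(1.00·sin37.7° − cos37.7°·tan25.4°)]
  = 16.6 / [19.3·0.7912·(1.00·0.6115 − 0.7912·0.4748)]
  = 16.6 / 3.6012 = 4.610 m

z_c = 4.61 m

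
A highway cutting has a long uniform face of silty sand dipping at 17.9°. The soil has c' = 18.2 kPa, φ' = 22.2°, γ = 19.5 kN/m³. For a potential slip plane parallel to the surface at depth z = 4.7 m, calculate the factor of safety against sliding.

FS = 1.94

For an infinite slope with a slip plane parallel to the surface (no pore pressure): FS = [c' + γz cos²β tanφ'] / [γz sinβ cosβ].
γz = 19.5·4.7 = 91.65 kN/m²
Numerator = 18.2 + 91.65·cos²17.9°·tan22.2° = 18.2 + 91.65·0.9055·0.4081 = 52.068 kPa
Denominator = 91.65·sin17.9°·cos17.9° = 91.65·0.3074·0.9516 = 26.806 kPa
FS = 52.068 / 26.806 = 1.942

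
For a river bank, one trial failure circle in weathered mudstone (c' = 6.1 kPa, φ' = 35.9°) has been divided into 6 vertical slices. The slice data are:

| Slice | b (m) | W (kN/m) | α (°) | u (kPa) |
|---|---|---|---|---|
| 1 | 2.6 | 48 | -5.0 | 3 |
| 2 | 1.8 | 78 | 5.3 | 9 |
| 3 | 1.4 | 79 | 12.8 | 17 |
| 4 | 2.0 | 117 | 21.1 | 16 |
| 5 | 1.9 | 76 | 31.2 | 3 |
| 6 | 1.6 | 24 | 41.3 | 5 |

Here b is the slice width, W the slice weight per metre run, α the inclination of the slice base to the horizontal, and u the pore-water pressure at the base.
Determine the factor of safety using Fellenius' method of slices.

Ordinary method of slices: FS = Σ[c'·Δl_i + (W_i cosα_i − u_i·Δl_i)·tanφ'] / Σ W_i sinα_i, with Δl_i = b_i / cosα_i.
Slice 1: Δl = 2.6/cos(-5.0°) = 2.610 m; N'_1 = 48·cos(-5.0°) − 3·2.610 = 40.0; c'Δl = 15.92; W sinα = -4.2
Slice 2: Δl = 1.8/cos5.3° = 1.808 m; N'_2 = 78·cos5.3° − 9·1.808 = 61.4; c'Δl = 11.03; W sinα = 7.2
Slice 3: Δl = 1.4/cos12.8° = 1.436 m; N'_3 = 79·cos12.8° − 17·1.436 = 52.6; c'Δl = 8.76; W sinα = 17.5
Slice 4: Δl = 2.0/cos21.1° = 2.144 m; N'_4 = 117·cos21.1° − 16·2.144 = 74.9; c'Δl = 13.08; W sinα = 42.1
Slice 5: Δl = 1.9/cos31.2° = 2.221 m; N'_5 = 76·cos31.2° − 3·2.221 = 58.3; c'Δl = 13.55; W sinα = 39.4
Slice 6: Δl = 1.6/cos41.3° = 2.130 m; N'_6 = 24·cos41.3° − 5·2.130 = 7.4; c'Δl = 12.99; W sinα = 15.8
Σc'Δl = 75.3 kN/m; ΣN' = 294.6 kN/m; ΣW sinα = 117.9 kN/m
Resisting = 75.3 + 294.6·tan35.9° = 75.3 + 213.3 = 288.6 kN/m
FS = 288.6 / 117.9 = 2.449

FS = 2.45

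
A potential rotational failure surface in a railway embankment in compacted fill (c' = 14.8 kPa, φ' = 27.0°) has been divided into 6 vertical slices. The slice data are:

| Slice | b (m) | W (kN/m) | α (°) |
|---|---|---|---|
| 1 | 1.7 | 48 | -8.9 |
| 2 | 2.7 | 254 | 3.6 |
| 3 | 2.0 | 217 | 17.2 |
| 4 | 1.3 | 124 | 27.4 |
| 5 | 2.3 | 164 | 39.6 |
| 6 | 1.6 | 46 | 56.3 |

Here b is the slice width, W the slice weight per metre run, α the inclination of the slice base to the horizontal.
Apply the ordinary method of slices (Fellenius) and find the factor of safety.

FS = 2.19

Ordinary method of slices: FS = Σ[c'·Δl_i + (W_i cosα_i)·tanφ'] / Σ W_i sinα_i, with Δl_i = b_i / cosα_i.
Slice 1: Δl = 1.7/cos(-8.9°) = 1.721 m; N'_1 = 48·cos(-8.9°) = 47.4; c'Δl = 25.47; W sinα = -7.4
Slice 2: Δl = 2.7/cos3.6° = 2.705 m; N'_2 = 254·cos3.6° = 253.5; c'Δl = 40.04; W sinα = 15.9
Slice 3: Δl = 2.0/cos17.2° = 2.094 m; N'_3 = 217·cos17.2° = 207.3; c'Δl = 30.99; W sinα = 64.2
Slice 4: Δl = 1.3/cos27.4° = 1.464 m; N'_4 = 124·cos27.4° = 110.1; c'Δl = 21.67; W sinα = 57.1
Slice 5: Δl = 2.3/cos39.6° = 2.985 m; N'_5 = 164·cos39.6° = 126.4; c'Δl = 44.18; W sinα = 104.5
Slice 6: Δl = 1.6/cos56.3° = 2.884 m; N'_6 = 46·cos56.3° = 25.5; c'Δl = 42.68; W sinα = 38.3
Σc'Δl = 205.0 kN/m; ΣN' = 770.2 kN/m; ΣW sinα = 272.6 kN/m
Resisting = 205.0 + 770.2·tan27.0° = 205.0 + 392.4 = 597.5 kN/m
FS = 597.5 / 272.6 = 2.192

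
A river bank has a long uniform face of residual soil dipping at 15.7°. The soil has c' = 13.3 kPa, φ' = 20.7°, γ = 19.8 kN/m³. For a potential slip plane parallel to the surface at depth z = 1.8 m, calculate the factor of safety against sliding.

For an infinite slope with a slip plane parallel to the surface (no pore pressure): FS = [c' + γz cos²β tanφ'] / [γz sinβ cosβ].
γz = 19.8·1.8 = 35.64 kN/m²
Numerator = 13.3 + 35.64·cos²15.7°·tan20.7° = 13.3 + 35.64·0.9268·0.3779 = 25.781 kPa
Denominator = 35.64·sin15.7°·cos15.7° = 35.64·0.2706·0.9627 = 9.284 kPa
FS = 25.781 / 9.284 = 2.777

FS = 2.78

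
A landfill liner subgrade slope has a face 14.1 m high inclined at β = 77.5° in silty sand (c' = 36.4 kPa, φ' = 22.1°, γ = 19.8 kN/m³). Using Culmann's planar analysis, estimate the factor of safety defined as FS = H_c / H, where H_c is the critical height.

H_c = (4c'/γ) · sinβ cosφ' / [1 − cos(β − φ')]
    = (4·36.4/19.8) · sin77.5°·cos22.1° / [1 − cos55.4°]
    = 7.354 · 0.9046 / 0.4322 = 15.39 m
FS = H_c / H = 15.39 / 14.1 = 1.092

FS = 1.09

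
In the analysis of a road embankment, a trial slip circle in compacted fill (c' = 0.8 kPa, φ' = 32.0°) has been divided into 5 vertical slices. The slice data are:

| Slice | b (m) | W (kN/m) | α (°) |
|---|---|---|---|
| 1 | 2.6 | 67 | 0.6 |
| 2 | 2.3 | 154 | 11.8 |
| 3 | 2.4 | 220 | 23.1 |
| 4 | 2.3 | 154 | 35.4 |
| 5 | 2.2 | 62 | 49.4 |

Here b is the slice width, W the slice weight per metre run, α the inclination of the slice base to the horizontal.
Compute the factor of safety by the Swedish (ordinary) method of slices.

FS = 1.48

Ordinary method of slices: FS = Σ[c'·Δl_i + (W_i cosα_i)·tanφ'] / Σ W_i sinα_i, with Δl_i = b_i / cosα_i.
Slice 1: Δl = 2.6/cos0.6° = 2.600 m; N'_1 = 67·cos0.6° = 67.0; c'Δl = 2.08; W sinα = 0.7
Slice 2: Δl = 2.3/cos11.8° = 2.350 m; N'_2 = 154·cos11.8° = 150.7; c'Δl = 1.88; W sinα = 31.5
Slice 3: Δl = 2.4/cos23.1° = 2.609 m; N'_3 = 220·cos23.1° = 202.4; c'Δl = 2.09; W sinα = 86.3
Slice 4: Δl = 2.3/cos35.4° = 2.822 m; N'_4 = 154·cos35.4° = 125.5; c'Δl = 2.26; W sinα = 89.2
Slice 5: Δl = 2.2/cos49.4° = 3.381 m; N'_5 = 62·cos49.4° = 40.3; c'Δl = 2.70; W sinα = 47.1
Σc'Δl = 11.0 kN/m; ΣN' = 586.0 kN/m; ΣW sinα = 254.8 kN/m
Resisting = 11.0 + 586.0·tan32.0° = 11.0 + 366.2 = 377.2 kN/m
FS = 377.2 / 254.8 = 1.480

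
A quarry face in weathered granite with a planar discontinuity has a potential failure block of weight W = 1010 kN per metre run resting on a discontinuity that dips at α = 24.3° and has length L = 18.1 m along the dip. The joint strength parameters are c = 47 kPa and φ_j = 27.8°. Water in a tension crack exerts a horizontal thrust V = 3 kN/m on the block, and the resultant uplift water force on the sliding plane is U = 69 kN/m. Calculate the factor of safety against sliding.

FS = 3.10

Resolving the block weight along and normal to the plane and applying the Mohr–Coulomb strength on the joint:
N' = W cosα − U − V sinα = 1010·cos24.3° − 69 − 3·sin24.3° = 850.3 kN/m
Driving force T = W sinα + V cosα = 1010·sin24.3° + 3·cos24.3° = 418.4 kN/m
Resisting force R = c·L + N'·tanφ_j = 47·18.1 + 850.3·tan27.8° = 850.7 + 448.3 = 1299.0 kN/m
FS = R / T = 1299.0 / 418.4 = 3.105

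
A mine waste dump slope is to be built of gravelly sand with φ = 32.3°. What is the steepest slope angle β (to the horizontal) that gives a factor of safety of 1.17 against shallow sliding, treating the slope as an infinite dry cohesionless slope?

β = 28.4°

For an infinite dry cohesionless slope FS = tanφ/tanβ, so tanβ = tanφ / FS.
tanβ = tan32.3° / 1.17 = 0.6322 / 1.17 = 0.5403
β = arctan(0.5403) = 28.38°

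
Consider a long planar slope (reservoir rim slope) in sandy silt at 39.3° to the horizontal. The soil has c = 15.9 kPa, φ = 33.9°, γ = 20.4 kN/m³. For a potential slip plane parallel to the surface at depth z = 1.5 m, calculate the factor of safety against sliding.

FS = 1.88

For an infinite slope with a slip plane parallel to the surface (no pore pressure): FS = [c + γz cos²β tanφ] / [γz sinβ cosβ].
γz = 20.4·1.5 = 30.60 kN/m²
Numerator = 15.9 + 30.60·cos²39.3°·tan33.9° = 15.9 + 30.60·0.5988·0.6720 = 28.213 kPa
Denominator = 30.60·sin39.3°·cos39.3° = 30.60·0.6334·0.7738 = 14.998 kPa
FS = 28.213 / 14.998 = 1.881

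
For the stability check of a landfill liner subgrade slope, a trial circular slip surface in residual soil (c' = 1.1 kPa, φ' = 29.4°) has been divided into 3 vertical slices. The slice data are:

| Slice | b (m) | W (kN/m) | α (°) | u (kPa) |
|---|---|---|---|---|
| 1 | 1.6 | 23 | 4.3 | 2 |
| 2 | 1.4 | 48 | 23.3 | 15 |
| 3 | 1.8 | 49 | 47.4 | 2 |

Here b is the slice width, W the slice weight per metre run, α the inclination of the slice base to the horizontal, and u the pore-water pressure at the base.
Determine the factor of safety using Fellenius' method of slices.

Ordinary method of slices: FS = Σ[c'·Δl_i + (W_i cosα_i − u_i·Δl_i)·tanφ'] / Σ W_i sinα_i, with Δl_i = b_i / cosα_i.
Slice 1: Δl = 1.6/cos4.3° = 1.605 m; N'_1 = 23·cos4.3° − 2·1.605 = 19.7; c'Δl = 1.76; W sinα = 1.7
Slice 2: Δl = 1.4/cos23.3° = 1.524 m; N'_2 = 48·cos23.3° − 15·1.524 = 21.2; c'Δl = 1.68; W sinα = 19.0
Slice 3: Δl = 1.8/cos47.4° = 2.659 m; N'_3 = 49·cos47.4° − 2·2.659 = 27.8; c'Δl = 2.93; W sinα = 36.1
Σc'Δl = 6.4 kN/m; ΣN' = 68.8 kN/m; ΣW sinα = 56.8 kN/m
Resisting = 6.4 + 68.8·tan29.4° = 6.4 + 38.8 = 45.1 kN/m
FS = 45.1 / 56.8 = 0.795

FS = 0.79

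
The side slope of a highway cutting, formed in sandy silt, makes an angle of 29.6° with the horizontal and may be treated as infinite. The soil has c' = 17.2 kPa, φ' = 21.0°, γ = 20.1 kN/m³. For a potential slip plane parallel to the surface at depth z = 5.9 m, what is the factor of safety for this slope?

FS = 1.01

For an infinite slope with a slip plane parallel to the surface (no pore pressure): FS = [c' + γz cos²β tanφ'] / [γz sinβ cosβ].
γz = 20.1·5.9 = 118.59 kN/m²
Numerator = 17.2 + 118.59·cos²29.6°·tan21.0° = 17.2 + 118.59·0.7560·0.3839 = 51.616 kPa
Denominator = 118.59·sin29.6°·cos29.6° = 118.59·0.4939·0.8695 = 50.932 kPa
FS = 51.616 / 50.932 = 1.013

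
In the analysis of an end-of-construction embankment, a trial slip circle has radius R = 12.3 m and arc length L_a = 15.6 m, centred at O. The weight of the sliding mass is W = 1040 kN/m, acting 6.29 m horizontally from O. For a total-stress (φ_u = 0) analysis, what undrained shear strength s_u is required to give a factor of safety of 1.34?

FS = s_u·L_a·R / (W·d), so s_u = FS·W·d / (L_a·R).
s_u = 1.34·1040·6.29 / (15.60·12.3) = 8765.7 / 191.88 = 45.68 kPa

s_u = 45.7 kPa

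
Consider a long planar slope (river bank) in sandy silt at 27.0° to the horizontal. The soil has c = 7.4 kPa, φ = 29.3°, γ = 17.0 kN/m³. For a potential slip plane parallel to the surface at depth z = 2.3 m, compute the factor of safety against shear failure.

FS = 1.57

For an infinite slope with a slip plane parallel to the surface (no pore pressure): FS = [c + γz cos²β tanφ] / [γz sinβ cosβ].
γz = 17.0·2.3 = 39.10 kN/m²
Numerator = 7.4 + 39.10·cos²27.0°·tan29.3° = 7.4 + 39.10·0.7939·0.5612 = 24.820 kPa
Denominator = 39.10·sin27.0°·cos27.0° = 39.10·0.4540·0.8910 = 15.816 kPa
FS = 24.820 / 15.816 = 1.569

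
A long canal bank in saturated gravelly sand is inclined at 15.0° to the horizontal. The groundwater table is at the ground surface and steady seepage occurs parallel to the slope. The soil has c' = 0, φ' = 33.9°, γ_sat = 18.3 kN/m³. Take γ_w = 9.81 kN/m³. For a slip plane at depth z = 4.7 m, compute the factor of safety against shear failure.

FS = 1.16

With seepage parallel to the slope and the water table at the surface, the effective normal stress on the slip plane uses the buoyant unit weight γ' = γ_sat − γ_w while the driving shear stress uses γ_sat:
FS = [c' + γ' z cos²β tanφ'] / [γ_sat z sinβ cosβ]
(For c' = 0 this reduces to FS = (γ'/γ_sat)·tanφ'/tanβ.)
γ' = 18.3 − 9.81 = 8.49 kN/m³
Numerator = 0.0 + 8.49·4.7·cos²15.0°·tan33.9° = 0.0 + 8.49·4.7·0.9330·0.6720 = 25.018 kPa
Denominator = 18.3·4.7·sin15.0°·cos15.0° = 18.3·4.7·0.2588·0.9659 = 21.503 kPa
FS = 25.018 / 21.503 = 1.163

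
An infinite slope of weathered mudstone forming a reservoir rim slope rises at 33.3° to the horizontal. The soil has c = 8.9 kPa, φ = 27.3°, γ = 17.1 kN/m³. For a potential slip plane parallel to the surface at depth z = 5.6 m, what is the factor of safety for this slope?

FS = 0.99

For an infinite slope with a slip plane parallel to the surface (no pore pressure): FS = [c + γz cos²β tanφ] / [γz sinβ cosβ].
γz = 17.1·5.6 = 95.76 kN/m²
Numerator = 8.9 + 95.76·cos²33.3°·tan27.3° = 8.9 + 95.76·0.6986·0.5161 = 43.427 kPa
Denominator = 95.76·sin33.3°·cos33.3° = 95.76·0.5490·0.8358 = 43.942 kPa
FS = 43.427 / 43.942 = 0.988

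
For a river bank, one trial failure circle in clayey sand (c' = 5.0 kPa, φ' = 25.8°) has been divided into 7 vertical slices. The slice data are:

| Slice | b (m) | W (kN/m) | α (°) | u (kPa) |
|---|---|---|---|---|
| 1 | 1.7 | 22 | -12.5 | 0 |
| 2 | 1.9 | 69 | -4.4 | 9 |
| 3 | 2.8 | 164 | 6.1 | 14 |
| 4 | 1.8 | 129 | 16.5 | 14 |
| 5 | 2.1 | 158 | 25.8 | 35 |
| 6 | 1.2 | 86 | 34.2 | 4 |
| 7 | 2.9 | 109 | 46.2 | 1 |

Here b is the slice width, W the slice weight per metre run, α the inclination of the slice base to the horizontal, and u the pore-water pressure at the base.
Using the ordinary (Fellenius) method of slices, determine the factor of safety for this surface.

Ordinary method of slices: FS = Σ[c'·Δl_i + (W_i cosα_i − u_i·Δl_i)·tanφ'] / Σ W_i sinα_i, with Δl_i = b_i / cosα_i.
Slice 1: Δl = 1.7/cos(-12.5°) = 1.741 m; N'_1 = 22·cos(-12.5°) − 0·1.741 = 21.5; c'Δl = 8.71; W sinα = -4.8
Slice 2: Δl = 1.9/cos(-4.4°) = 1.906 m; N'_2 = 69·cos(-4.4°) − 9·1.906 = 51.6; c'Δl = 9.53; W sinα = -5.3
Slice 3: Δl = 2.8/cos6.1° = 2.816 m; N'_3 = 164·cos6.1° − 14·2.816 = 123.6; c'Δl = 14.08; W sinα = 17.4
Slice 4: Δl = 1.8/cos16.5° = 1.877 m; N'_4 = 129·cos16.5° − 14·1.877 = 97.4; c'Δl = 9.39; W sinα = 36.6
Slice 5: Δl = 2.1/cos25.8° = 2.333 m; N'_5 = 158·cos25.8° − 35·2.333 = 60.6; c'Δl = 11.66; W sinα = 68.8
Slice 6: Δl = 1.2/cos34.2° = 1.451 m; N'_6 = 86·cos34.2° − 4·1.451 = 65.3; c'Δl = 7.25; W sinα = 48.3
Slice 7: Δl = 2.9/cos46.2° = 4.190 m; N'_7 = 109·cos46.2° − 1·4.190 = 71.3; c'Δl = 20.95; W sinα = 78.7
Σc'Δl = 81.6 kN/m; ΣN' = 491.4 kN/m; ΣW sinα = 239.8 kN/m
Resisting = 81.6 + 491.4·tan25.8° = 81.6 + 237.5 = 319.1 kN/m
FS = 319.1 / 239.8 = 1.331

FS = 1.33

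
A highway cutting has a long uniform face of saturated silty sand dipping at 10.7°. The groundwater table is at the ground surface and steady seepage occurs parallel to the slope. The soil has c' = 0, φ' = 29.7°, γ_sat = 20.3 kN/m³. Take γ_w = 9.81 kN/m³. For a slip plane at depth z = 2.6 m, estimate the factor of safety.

FS = 1.56

With seepage parallel to the slope and the water table at the surface, the effective normal stress on the slip plane uses the buoyant unit weight γ' = γ_sat − γ_w while the driving shear stress uses γ_sat:
FS = [c' + γ' z cos²β tanφ'] / [γ_sat z sinβ cosβ]
(For c' = 0 this reduces to FS = (γ'/γ_sat)·tanφ'/tanβ.)
γ' = 20.3 − 9.81 = 10.49 kN/m³
Numerator = 0.0 + 10.49·2.6·cos²10.7°·tan29.7° = 0.0 + 10.49·2.6·0.9655·0.5704 = 15.021 kPa
Denominator = 20.3·2.6·sin10.7°·cos10.7° = 20.3·2.6·0.1857·0.9826 = 9.629 kPa
FS = 15.021 / 9.629 = 1.560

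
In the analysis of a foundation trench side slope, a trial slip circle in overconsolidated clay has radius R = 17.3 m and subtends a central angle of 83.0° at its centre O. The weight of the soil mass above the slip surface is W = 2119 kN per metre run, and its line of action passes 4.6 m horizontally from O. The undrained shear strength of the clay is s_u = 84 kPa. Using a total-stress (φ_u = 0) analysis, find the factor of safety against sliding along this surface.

Taking moments about the centre O, the resisting moment is provided by the undrained shear strength acting along the arc:
Arc length L_a = R·θ = 17.3·(83.0°·π/180) = 17.3·1.4486 = 25.06 m
M_R = s_u·L_a·R = 84·25.06·17.3 = 36418.9 kN·m/m
M_D = W·d = 2119·4.6 = 9747.4 kN·m/m
FS = M_R / M_D = 36418.9 / 9747.4 = 3.736

FS = 3.74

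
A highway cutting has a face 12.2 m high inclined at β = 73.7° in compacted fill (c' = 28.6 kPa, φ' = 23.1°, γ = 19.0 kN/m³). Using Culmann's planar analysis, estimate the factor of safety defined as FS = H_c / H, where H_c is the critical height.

FS = 1.19

H_c = (4c'/γ) · sinβ cosφ' / [1 − cos(β − φ')]
    = (4·28.6/19.0) · sin73.7°·cos23.1° / [1 − cos50.6°]
    = 6.021 · 0.8828 / 0.3653 = 14.55 m
FS = H_c / H = 14.55 / 12.2 = 1.193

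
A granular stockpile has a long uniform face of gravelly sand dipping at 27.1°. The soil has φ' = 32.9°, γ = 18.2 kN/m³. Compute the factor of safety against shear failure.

For a dry cohesionless infinite slope the factor of safety is FS = tanφ' / tanβ.
FS = tan32.9° / tan27.1° = 0.6469 / 0.5117 = 1.264

FS = 1.26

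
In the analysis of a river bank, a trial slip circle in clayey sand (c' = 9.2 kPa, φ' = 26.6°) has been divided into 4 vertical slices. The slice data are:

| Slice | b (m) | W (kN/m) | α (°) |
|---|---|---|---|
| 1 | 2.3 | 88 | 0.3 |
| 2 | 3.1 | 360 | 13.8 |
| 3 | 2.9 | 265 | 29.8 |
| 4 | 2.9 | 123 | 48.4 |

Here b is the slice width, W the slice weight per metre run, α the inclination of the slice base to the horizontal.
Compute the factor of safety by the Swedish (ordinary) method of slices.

FS = 1.60

Ordinary method of slices: FS = Σ[c'·Δl_i + (W_i cosα_i)·tanφ'] / Σ W_i sinα_i, with Δl_i = b_i / cosα_i.
Slice 1: Δl = 2.3/cos0.3° = 2.300 m; N'_1 = 88·cos0.3° = 88.0; c'Δl = 21.16; W sinα = 0.5
Slice 2: Δl = 3.1/cos13.8° = 3.192 m; N'_2 = 360·cos13.8° = 349.6; c'Δl = 29.37; W sinα = 85.9
Slice 3: Δl = 2.9/cos29.8° = 3.342 m; N'_3 = 265·cos29.8° = 230.0; c'Δl = 30.75; W sinα = 131.7
Slice 4: Δl = 2.9/cos48.4° = 4.368 m; N'_4 = 123·cos48.4° = 81.7; c'Δl = 40.19; W sinα = 92.0
Σc'Δl = 121.5 kN/m; ΣN' = 749.2 kN/m; ΣW sinα = 310.0 kN/m
Resisting = 121.5 + 749.2·tan26.6° = 121.5 + 375.2 = 496.6 kN/m
FS = 496.6 / 310.0 = 1.602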